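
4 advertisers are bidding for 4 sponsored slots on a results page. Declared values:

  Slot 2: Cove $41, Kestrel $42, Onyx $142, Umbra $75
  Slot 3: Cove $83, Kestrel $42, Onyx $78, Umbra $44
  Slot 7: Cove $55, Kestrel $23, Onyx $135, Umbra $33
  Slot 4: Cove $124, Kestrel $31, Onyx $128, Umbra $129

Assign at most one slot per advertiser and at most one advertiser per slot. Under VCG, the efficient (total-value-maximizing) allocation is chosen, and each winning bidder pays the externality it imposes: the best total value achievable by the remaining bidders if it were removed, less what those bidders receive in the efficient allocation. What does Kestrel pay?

Efficient allocation: Cove→Slot 3 ($83), Kestrel→Slot 2 ($42), Onyx→Slot 7 ($135), Umbra→Slot 4 ($129); total welfare W = $389.
Kestrel receives Slot 2 at value $42, so the others get W − 42 = $347.
Without Kestrel: best allocation of the remaining 3 bidders over all 4 slots is Cove→Slot 3 ($83), Onyx→Slot 2 ($142), Umbra→Slot 4 ($129), total $354.
VCG payment = (others' best without Kestrel) − (others' welfare with Kestrel) = 354 − 347 = $7.

Kestrel pays $7.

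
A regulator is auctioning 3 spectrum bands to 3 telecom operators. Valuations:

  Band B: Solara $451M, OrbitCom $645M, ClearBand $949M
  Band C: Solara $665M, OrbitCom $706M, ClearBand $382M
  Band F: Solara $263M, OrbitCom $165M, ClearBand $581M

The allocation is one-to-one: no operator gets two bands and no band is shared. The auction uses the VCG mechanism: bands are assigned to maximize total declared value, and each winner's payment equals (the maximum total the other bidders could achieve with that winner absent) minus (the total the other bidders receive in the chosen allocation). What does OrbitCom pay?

OrbitCom pays $402M.

Efficient allocation: Solara→Band F ($263M), OrbitCom→Band C ($706M), ClearBand→Band B ($949M); total welfare W = $1918M.
OrbitCom receives Band C at value $706M, so the others get W − 706 = $1212M.
Without OrbitCom: best allocation of the remaining 2 bidders over all 3 bands is Solara→Band C ($665M), ClearBand→Band B ($949M), total $1614M.
VCG payment = (others' best without OrbitCom) − (others' welfare with OrbitCom) = 1614 − 1212 = $402M.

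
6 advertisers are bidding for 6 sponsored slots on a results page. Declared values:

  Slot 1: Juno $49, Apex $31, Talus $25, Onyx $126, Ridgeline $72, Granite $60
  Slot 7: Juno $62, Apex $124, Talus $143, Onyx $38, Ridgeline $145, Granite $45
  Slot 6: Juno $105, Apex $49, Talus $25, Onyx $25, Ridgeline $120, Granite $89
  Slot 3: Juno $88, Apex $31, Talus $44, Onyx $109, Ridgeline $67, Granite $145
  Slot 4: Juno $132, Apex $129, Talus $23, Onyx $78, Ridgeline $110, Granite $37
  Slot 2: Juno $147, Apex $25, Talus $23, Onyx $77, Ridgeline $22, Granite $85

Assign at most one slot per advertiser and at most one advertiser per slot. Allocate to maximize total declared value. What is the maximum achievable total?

Maximum total: $810

Treat this as an assignment problem: match each advertiser to one slot.
Optimal: Juno→Slot 2 ($147), Apex→Slot 4 ($129), Talus→Slot 7 ($143), Onyx→Slot 1 ($126), Ridgeline→Slot 6 ($120), Granite→Slot 3 ($145) — total 147+129+143+126+120+145 = $810.
Column-greedy (each slot in turn goes to its best remaining advertiser) gives $673, worse by 137.
Next-best assignment: Juno→Slot 2, Apex→Slot 6, Talus→Slot 7, Onyx→Slot 1, Ridgeline→Slot 4, Granite→Slot 3 = $720.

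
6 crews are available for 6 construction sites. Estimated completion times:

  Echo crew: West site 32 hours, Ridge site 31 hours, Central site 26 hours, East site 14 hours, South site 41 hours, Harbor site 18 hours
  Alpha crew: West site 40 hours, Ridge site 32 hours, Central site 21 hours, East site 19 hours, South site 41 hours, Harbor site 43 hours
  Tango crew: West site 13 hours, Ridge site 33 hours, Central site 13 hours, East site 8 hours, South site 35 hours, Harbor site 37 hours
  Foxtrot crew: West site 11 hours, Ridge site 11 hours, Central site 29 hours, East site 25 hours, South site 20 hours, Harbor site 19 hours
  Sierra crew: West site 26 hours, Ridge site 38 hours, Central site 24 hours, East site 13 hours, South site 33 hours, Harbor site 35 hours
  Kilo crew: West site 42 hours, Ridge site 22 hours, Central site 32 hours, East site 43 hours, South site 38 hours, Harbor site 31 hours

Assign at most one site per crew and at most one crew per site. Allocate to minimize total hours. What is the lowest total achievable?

Optimal: Echo crew→Harbor site (18 hours), Alpha crew→Central site (21 hours), Tango crew→West site (13 hours), Foxtrot crew→South site (20 hours), Sierra crew→East site (13 hours), Kilo crew→Ridge site (22 hours) — total 18+21+13+20+13+22 = 107 hours.
Row-greedy (each crew in turn takes its cheapest remaining site) gives 123 hours, worse by 16.
Swapping Tango crew↔Kilo crew (Tango crew→Ridge site 33 hours, Kilo crew→West site 42 hours) adds 40.

Minimum total: 107 hours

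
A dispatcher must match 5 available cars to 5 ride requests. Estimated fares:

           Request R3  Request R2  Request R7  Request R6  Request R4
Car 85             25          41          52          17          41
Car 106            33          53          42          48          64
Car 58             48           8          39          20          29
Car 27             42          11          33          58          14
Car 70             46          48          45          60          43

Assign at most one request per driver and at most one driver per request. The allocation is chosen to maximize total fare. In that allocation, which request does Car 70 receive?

Optimal: Car 85→Request R7 ($52), Car 106→Request R4 ($64), Car 58→Request R3 ($48), Car 27→Request R6 ($58), Car 70→Request R2 ($48) — total 52+64+48+58+48 = $270.
Column-greedy (each request in turn goes to its best remaining driver) gives $227, worse by 43.
Car 70's own top request is Request R6 ($60), but forcing Car 70→Request R6 and reassigning the rest optimally gives only $246 — worse by 24.

Car 70 receives Request R2.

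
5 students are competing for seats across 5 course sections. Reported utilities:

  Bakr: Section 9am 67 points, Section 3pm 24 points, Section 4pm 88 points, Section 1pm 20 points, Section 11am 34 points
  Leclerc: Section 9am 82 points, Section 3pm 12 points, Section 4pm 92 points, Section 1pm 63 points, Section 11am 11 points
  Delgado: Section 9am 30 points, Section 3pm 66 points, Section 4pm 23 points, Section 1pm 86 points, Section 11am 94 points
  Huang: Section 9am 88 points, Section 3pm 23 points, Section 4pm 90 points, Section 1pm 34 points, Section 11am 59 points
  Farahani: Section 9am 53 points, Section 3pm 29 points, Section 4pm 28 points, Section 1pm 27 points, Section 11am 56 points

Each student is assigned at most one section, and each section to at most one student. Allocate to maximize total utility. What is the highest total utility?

Optimal: Bakr→Section 4pm (88 points), Leclerc→Section 1pm (63 points), Delgado→Section 11am (94 points), Huang→Section 9am (88 points), Farahani→Section 3pm (29 points) — total 88+63+94+88+29 = 362 points.
Column-greedy (each section in turn goes to its best remaining student) gives 307 points, worse by 55.
Next-best assignment: Bakr→Section 4pm, Leclerc→Section 1pm, Delgado→Section 3pm, Huang→Section 9am, Farahani→Section 11am = 361 points.

Maximum total: 362 points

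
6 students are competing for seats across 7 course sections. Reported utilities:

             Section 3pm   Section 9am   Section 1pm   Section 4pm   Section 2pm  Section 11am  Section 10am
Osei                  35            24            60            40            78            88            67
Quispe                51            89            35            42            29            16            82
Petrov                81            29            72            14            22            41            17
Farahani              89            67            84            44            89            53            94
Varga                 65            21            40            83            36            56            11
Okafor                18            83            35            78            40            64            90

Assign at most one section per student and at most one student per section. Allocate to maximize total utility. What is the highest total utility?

Max total: 520 points

Treat this as an assignment problem: match each student to one section.
Optimal: Osei→Section 11am (88 points), Quispe→Section 9am (89 points), Petrov→Section 3pm (81 points), Farahani→Section 2pm (89 points), Varga→Section 4pm (83 points), Okafor→Section 10am (90 points) — total 88+89+81+89+83+90 = 520 points.
Column-greedy (each section in turn goes to its best remaining student) gives 475 points, worse by 45.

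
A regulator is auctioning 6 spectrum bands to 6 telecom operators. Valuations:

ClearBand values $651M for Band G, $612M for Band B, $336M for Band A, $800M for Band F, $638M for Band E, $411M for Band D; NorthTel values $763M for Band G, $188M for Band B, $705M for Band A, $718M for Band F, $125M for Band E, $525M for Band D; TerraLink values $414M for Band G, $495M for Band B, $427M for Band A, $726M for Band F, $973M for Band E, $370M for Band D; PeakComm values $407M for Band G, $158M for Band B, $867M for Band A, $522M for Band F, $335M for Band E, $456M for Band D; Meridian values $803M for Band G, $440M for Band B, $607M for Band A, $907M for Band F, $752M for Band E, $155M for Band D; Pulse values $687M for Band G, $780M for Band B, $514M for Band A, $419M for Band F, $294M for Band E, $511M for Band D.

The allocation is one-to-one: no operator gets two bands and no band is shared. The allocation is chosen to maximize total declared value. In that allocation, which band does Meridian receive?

This is a one-to-one assignment (maximum-weight bipartite matching).
Optimal: ClearBand→Band F ($800M), NorthTel→Band D ($525M), TerraLink→Band E ($973M), PeakComm→Band A ($867M), Meridian→Band G ($803M), Pulse→Band B ($780M) — total 800+525+973+867+803+780 = $4748M.
Row-greedy (each operator in turn takes its best remaining band) gives $4354M, worse by 394.
Next-best assignment: ClearBand→Band G, NorthTel→Band D, TerraLink→Band E, PeakComm→Band A, Meridian→Band F, Pulse→Band B = $4703M.
Swapping Pulse↔ClearBand (Pulse→Band F $419M, ClearBand→Band B $612M) loses 549.
Meridian's own top band is Band F ($907M), but forcing Meridian→Band F and reassigning the rest optimally gives only $4703M — worse by 45.

Meridian receives Band G.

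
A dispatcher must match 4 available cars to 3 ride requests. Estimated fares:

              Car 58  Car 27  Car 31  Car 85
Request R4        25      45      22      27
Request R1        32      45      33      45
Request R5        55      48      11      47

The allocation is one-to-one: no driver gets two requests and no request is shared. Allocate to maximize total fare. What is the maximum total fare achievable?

Max total: $145

This is a one-to-one assignment (maximum-weight bipartite matching).
Optimal: Car 27→Request R4 ($45), Car 85→Request R1 ($45), Car 58→Request R5 ($55) — total 45+45+55 = $145.
Row-greedy (each driver in turn takes its best remaining request) gives $133, worse by 12.
Next-best assignment: Car 27→Request R4, Car 31→Request R1, Car 58→Request R5 = $133.
Swapping Car 85↔Car 58 (Car 85→Request R5 $47, Car 58→Request R1 $32) loses 21.
Every other assignment is strictly worse.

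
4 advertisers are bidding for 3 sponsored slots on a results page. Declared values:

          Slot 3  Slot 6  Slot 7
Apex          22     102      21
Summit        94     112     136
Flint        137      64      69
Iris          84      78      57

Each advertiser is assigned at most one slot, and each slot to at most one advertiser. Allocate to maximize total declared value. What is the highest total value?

Maximum total: $375

Treat this as an assignment problem: match each advertiser to one slot.
Optimal: Flint→Slot 3 ($137), Apex→Slot 6 ($102), Summit→Slot 7 ($136) — total 137+102+136 = $375.
Column-greedy (each slot in turn goes to its best remaining advertiser) gives $306, worse by 69.
Next-best assignment: Flint→Slot 3, Iris→Slot 6, Summit→Slot 7 = $351.
Swapping Summit↔Apex (Summit→Slot 6 $112, Apex→Slot 7 $21) loses 105.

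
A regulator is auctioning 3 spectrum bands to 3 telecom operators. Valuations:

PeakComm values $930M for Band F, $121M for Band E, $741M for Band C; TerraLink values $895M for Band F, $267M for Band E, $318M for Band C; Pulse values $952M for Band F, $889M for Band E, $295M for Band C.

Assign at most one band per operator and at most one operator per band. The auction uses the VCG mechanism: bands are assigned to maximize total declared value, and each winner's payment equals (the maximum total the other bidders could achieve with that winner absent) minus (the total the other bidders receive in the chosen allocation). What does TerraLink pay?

TerraLink pays $189M.

Efficient allocation: PeakComm→Band C ($741M), TerraLink→Band F ($895M), Pulse→Band E ($889M); total welfare W = $2525M.
TerraLink receives Band F at value $895M, so the others get W − 895 = $1630M.
Without TerraLink: best allocation of the remaining 2 bidders over all 3 bands is PeakComm→Band F ($930M), Pulse→Band E ($889M), total $1819M.
VCG payment = (others' best without TerraLink) − (others' welfare with TerraLink) = 1819 − 1630 = $189M.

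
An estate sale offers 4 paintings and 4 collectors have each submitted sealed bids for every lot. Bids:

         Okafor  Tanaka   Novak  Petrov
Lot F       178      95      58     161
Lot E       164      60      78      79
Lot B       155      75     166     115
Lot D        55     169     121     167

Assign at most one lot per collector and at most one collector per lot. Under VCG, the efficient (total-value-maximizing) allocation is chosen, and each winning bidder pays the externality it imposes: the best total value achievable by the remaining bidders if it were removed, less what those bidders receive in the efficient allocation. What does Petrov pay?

Petrov pays $14.

Efficient allocation: Okafor→Lot E ($164), Tanaka→Lot D ($169), Novak→Lot B ($166), Petrov→Lot F ($161); total welfare W = $660.
Petrov receives Lot F at value $161, so the others get W − 161 = $499.
Without Petrov: best allocation of the remaining 3 bidders over all 4 lots is Okafor→Lot F ($178), Tanaka→Lot D ($169), Novak→Lot B ($166), total $513.
VCG payment = (others' best without Petrov) − (others' welfare with Petrov) = 513 − 499 = $14.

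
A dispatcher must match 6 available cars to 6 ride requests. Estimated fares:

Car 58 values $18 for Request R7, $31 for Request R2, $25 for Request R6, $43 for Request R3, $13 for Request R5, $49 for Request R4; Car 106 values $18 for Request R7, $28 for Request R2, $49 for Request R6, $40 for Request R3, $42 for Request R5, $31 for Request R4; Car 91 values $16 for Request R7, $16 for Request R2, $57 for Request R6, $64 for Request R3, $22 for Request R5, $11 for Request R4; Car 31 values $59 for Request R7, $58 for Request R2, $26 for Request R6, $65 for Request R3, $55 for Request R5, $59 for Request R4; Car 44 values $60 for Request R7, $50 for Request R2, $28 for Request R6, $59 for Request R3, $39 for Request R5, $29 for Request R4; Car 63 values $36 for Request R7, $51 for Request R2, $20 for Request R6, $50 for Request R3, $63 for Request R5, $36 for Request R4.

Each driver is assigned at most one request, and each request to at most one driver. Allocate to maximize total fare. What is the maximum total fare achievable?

Max total: $343

This is a one-to-one assignment (maximum-weight bipartite matching).
Optimal: Car 58→Request R4 ($49), Car 106→Request R6 ($49), Car 91→Request R3 ($64), Car 31→Request R2 ($58), Car 44→Request R7 ($60), Car 63→Request R5 ($63) — total 49+49+64+58+60+63 = $343.
Column-greedy (each request in turn goes to its best remaining driver) gives $316, worse by 27.
No other one-to-one assignment exceeds $343.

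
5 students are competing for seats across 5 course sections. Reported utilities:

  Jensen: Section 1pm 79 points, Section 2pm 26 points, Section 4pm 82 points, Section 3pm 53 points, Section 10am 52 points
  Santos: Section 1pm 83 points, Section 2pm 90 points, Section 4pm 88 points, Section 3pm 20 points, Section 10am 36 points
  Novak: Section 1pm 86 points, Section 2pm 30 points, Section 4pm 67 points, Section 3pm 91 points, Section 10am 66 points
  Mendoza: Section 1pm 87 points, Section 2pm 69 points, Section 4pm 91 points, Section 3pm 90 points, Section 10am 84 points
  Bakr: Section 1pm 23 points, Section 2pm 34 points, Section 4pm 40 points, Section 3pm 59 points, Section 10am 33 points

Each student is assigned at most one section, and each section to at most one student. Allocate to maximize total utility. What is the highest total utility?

Max total: 401 points

Optimal: Jensen→Section 4pm (82 points), Santos→Section 2pm (90 points), Novak→Section 1pm (86 points), Mendoza→Section 10am (84 points), Bakr→Section 3pm (59 points) — total 82+90+86+84+59 = 401 points.
Row-greedy (each student in turn takes its best remaining section) gives 383 points, worse by 18.
Every other assignment is strictly worse.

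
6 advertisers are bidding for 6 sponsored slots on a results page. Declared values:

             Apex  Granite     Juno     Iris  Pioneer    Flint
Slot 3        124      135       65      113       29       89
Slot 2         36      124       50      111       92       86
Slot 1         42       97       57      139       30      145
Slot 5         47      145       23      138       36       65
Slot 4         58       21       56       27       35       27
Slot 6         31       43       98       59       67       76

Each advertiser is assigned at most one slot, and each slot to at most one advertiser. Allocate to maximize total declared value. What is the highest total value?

This is a one-to-one assignment (maximum-weight bipartite matching).
Optimal: Apex→Slot 4 ($58), Granite→Slot 3 ($135), Juno→Slot 6 ($98), Iris→Slot 5 ($138), Pioneer→Slot 2 ($92), Flint→Slot 1 ($145) — total 58+135+98+138+92+145 = $666.
Row-greedy (each advertiser in turn takes its best remaining slot) gives $625, worse by 41.
Swapping Pioneer↔Apex (Pioneer→Slot 4 $35, Apex→Slot 2 $36) loses 79.
No other one-to-one assignment exceeds $666.

Maximum total: $666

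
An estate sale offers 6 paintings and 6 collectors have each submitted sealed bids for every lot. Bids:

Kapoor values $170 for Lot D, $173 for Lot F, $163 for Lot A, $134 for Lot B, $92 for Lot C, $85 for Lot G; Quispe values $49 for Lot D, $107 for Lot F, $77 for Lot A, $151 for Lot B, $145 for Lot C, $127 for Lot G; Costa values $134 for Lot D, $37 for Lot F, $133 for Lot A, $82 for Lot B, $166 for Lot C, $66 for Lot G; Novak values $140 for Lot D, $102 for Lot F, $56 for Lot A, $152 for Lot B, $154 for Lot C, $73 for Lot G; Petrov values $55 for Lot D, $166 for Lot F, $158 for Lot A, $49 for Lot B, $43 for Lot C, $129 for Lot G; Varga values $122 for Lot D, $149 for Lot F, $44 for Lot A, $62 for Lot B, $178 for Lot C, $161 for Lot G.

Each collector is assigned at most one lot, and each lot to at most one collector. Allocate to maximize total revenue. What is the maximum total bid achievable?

Maximum total: $949

Optimal: Kapoor→Lot F ($173), Quispe→Lot B ($151), Costa→Lot C ($166), Novak→Lot D ($140), Petrov→Lot A ($158), Varga→Lot G ($161) — total 173+151+166+140+158+161 = $949.
Max-entry greedy (repeatedly take the single best remaining cell) gives $922, worse by 27.
Swapping Kapoor↔Petrov (Kapoor→Lot A $163, Petrov→Lot F $166) loses 2.
No other one-to-one assignment exceeds $949.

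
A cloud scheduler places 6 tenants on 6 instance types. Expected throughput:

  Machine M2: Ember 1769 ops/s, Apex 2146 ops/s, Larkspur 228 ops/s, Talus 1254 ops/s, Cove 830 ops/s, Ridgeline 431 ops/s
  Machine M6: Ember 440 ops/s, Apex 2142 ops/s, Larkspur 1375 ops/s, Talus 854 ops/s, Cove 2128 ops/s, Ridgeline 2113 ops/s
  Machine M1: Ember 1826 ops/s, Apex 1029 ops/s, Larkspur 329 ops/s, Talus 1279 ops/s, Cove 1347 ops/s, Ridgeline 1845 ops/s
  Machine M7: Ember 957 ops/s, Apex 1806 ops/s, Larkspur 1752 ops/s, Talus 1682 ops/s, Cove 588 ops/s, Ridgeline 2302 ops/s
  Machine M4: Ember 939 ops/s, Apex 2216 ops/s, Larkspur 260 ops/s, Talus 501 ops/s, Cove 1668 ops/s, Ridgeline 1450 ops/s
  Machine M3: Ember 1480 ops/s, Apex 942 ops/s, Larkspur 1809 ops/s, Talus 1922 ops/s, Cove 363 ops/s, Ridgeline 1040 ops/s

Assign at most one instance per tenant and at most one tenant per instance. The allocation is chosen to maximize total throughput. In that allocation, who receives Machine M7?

Larkspur receives Machine M7.

This is the linear assignment problem.
Optimal: Ember→Machine M2 (1769 ops/s), Apex→Machine M4 (2216 ops/s), Larkspur→Machine M7 (1752 ops/s), Talus→Machine M3 (1922 ops/s), Cove→Machine M6 (2128 ops/s), Ridgeline→Machine M1 (1845 ops/s) — total 1769+2216+1752+1922+2128+1845 = 11632 ops/s.
Column-greedy (each instance in turn goes to its best remaining tenant) gives 10732 ops/s, worse by 900.
Larkspur's own top instance is Machine M3 (1809 ops/s), but forcing Larkspur→Machine M3 and reassigning the rest optimally gives only 11535 ops/s — worse by 97.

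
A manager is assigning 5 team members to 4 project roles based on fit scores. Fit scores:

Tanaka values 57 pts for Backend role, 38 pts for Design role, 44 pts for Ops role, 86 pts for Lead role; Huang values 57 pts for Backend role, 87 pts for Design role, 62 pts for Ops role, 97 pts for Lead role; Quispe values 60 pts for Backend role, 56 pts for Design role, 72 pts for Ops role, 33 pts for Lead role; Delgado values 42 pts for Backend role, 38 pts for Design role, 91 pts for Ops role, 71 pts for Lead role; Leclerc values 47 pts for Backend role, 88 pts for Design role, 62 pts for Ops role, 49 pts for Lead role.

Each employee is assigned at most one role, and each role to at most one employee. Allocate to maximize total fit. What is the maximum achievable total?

Treat this as an assignment problem: match each employee to one role.
Optimal: Quispe→Backend role (60 pts), Leclerc→Design role (88 pts), Delgado→Ops role (91 pts), Huang→Lead role (97 pts) — total 60+88+91+97 = 336 pts.
Row-greedy (each employee in turn takes its best remaining role) gives 287 pts, worse by 49.
Next-best assignment: Tanaka→Backend role, Leclerc→Design role, Delgado→Ops role, Huang→Lead role = 333 pts.
No other one-to-one assignment exceeds 336 pts.

Max total: 336 pts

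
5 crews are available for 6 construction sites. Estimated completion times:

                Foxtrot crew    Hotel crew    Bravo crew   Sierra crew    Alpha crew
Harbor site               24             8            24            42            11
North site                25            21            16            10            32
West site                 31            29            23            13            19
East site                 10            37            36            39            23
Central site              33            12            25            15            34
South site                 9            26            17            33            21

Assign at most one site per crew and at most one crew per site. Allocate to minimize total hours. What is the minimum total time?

Min total: 60 hours

This is the linear assignment problem.
Optimal: Foxtrot crew→East site (10 hours), Hotel crew→Central site (12 hours), Bravo crew→South site (17 hours), Sierra crew→North site (10 hours), Alpha crew→Harbor site (11 hours) — total 10+12+17+10+11 = 60 hours.
Next-best assignment: Foxtrot crew→South site, Hotel crew→Central site, Bravo crew→North site, Sierra crew→West site, Alpha crew→Harbor site = 61 hours.
Every other assignment is strictly worse.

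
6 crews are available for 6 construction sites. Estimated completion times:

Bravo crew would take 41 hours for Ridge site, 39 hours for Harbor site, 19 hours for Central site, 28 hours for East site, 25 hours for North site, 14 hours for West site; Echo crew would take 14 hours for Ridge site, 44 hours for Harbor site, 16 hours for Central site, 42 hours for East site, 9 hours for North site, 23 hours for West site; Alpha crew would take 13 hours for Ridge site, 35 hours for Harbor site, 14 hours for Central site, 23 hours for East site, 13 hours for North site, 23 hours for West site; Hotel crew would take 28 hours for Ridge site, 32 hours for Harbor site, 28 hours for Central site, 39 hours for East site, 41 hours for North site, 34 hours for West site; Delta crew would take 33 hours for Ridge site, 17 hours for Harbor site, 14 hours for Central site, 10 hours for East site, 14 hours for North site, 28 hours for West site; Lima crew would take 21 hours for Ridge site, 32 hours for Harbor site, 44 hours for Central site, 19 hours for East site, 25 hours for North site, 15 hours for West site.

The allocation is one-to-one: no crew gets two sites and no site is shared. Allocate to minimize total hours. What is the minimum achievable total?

This is a one-to-one assignment (minimum-cost bipartite matching).
Optimal: Bravo crew→Central site (19 hours), Echo crew→North site (9 hours), Alpha crew→Ridge site (13 hours), Hotel crew→Harbor site (32 hours), Delta crew→East site (10 hours), Lima crew→West site (15 hours) — total 19+9+13+32+10+15 = 98 hours.
Row-greedy (each crew in turn takes its cheapest remaining site) gives 106 hours, worse by 8.

Minimum total: 98 hours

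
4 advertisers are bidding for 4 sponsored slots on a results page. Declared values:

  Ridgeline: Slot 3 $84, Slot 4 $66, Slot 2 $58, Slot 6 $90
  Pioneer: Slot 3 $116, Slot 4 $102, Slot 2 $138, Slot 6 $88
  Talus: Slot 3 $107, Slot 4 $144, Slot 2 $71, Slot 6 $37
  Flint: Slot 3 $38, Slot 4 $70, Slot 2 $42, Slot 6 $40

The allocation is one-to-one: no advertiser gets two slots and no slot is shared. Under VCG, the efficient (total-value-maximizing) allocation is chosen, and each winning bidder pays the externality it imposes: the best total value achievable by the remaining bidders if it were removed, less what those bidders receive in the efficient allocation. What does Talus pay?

Talus pays $32.

Efficient allocation: Ridgeline→Slot 6 ($90), Pioneer→Slot 2 ($138), Talus→Slot 4 ($144), Flint→Slot 3 ($38); total welfare W = $410.
Talus receives Slot 4 at value $144, so the others get W − 144 = $266.
Without Talus: best allocation of the remaining 3 bidders over all 4 slots is Ridgeline→Slot 6 ($90), Pioneer→Slot 2 ($138), Flint→Slot 4 ($70), total $298.
VCG payment = (others' best without Talus) − (others' welfare with Talus) = 298 − 266 = $32.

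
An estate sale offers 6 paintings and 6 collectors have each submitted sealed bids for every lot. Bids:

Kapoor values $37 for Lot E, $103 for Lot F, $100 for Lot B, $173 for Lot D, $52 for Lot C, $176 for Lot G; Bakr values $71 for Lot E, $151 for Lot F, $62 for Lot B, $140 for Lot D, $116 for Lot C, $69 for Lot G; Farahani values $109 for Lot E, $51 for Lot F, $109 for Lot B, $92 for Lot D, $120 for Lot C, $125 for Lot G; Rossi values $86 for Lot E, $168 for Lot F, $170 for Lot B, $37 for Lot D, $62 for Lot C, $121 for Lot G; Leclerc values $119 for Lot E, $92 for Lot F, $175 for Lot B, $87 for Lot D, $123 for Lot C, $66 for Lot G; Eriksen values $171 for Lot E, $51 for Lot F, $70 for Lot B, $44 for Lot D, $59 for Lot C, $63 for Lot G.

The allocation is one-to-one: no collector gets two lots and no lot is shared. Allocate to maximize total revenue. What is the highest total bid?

Maximum total: $950

Optimal: Kapoor→Lot G ($176), Bakr→Lot D ($140), Farahani→Lot C ($120), Rossi→Lot F ($168), Leclerc→Lot B ($175), Eriksen→Lot E ($171) — total 176+140+120+168+175+171 = $950.
Every other assignment is strictly worse.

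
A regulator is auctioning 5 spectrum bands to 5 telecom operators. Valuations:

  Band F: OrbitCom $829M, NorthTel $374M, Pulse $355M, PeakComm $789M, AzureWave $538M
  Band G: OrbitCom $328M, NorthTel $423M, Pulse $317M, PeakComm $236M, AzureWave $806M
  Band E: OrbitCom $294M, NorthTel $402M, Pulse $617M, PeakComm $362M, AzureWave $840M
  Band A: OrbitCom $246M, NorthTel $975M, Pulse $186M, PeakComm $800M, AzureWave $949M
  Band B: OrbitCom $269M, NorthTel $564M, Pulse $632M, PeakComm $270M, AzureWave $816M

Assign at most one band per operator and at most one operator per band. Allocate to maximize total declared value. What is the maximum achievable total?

Optimal: OrbitCom→Band F ($829M), NorthTel→Band B ($564M), Pulse→Band E ($617M), PeakComm→Band A ($800M), AzureWave→Band G ($806M) — total 829+564+617+800+806 = $3616M.
Column-greedy (each band in turn goes to its best remaining operator) gives $3497M, worse by 119.
Swapping AzureWave↔OrbitCom (AzureWave→Band F $538M, OrbitCom→Band G $328M) loses 769.

Max total: $3616M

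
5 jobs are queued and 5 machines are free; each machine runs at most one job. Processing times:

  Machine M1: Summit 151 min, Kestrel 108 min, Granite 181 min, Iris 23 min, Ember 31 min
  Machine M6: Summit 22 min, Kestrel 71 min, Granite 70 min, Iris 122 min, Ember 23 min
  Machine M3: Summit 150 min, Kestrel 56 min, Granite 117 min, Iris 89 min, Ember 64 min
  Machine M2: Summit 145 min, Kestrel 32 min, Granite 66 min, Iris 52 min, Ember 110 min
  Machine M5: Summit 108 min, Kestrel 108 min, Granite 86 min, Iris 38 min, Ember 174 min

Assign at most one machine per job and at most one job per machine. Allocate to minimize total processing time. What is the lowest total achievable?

Optimal: Summit→Machine M6 (22 min), Kestrel→Machine M3 (56 min), Granite→Machine M2 (66 min), Iris→Machine M5 (38 min), Ember→Machine M1 (31 min) — total 22+56+66+38+31 = 213 min.
Column-greedy (each machine in turn goes to its cheapest remaining job) gives 341 min, worse by 128.
Next-best assignment: Summit→Machine M6, Kestrel→Machine M2, Granite→Machine M5, Iris→Machine M1, Ember→Machine M3 = 227 min.
Checked against all permutations: 213 min is optimal.

Minimum total: 213 min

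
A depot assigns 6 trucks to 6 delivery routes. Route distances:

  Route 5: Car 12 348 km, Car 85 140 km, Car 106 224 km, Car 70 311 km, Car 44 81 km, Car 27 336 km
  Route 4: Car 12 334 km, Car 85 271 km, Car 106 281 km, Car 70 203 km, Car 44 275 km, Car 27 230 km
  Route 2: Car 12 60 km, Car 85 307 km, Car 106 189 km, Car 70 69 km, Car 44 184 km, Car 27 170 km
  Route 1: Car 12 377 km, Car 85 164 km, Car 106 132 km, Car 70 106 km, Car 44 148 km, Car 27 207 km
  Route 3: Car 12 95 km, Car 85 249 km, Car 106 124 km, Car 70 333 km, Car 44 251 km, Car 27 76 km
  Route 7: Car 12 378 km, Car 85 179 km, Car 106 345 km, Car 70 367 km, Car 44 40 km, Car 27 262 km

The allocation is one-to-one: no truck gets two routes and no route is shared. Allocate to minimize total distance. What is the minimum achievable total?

Optimal: Car 12→Route 2 (60 km), Car 85→Route 5 (140 km), Car 106→Route 1 (132 km), Car 70→Route 4 (203 km), Car 44→Route 7 (40 km), Car 27→Route 3 (76 km) — total 60+140+132+203+40+76 = 651 km.
Next-best assignment: Car 12→Route 2, Car 85→Route 5, Car 106→Route 3, Car 70→Route 1, Car 44→Route 7, Car 27→Route 4 = 700 km.
Swapping Car 27↔Car 12 (Car 27→Route 2 170 km, Car 12→Route 3 95 km) adds 129.
Checked against all permutations: 651 km is optimal.

Min total: 651 km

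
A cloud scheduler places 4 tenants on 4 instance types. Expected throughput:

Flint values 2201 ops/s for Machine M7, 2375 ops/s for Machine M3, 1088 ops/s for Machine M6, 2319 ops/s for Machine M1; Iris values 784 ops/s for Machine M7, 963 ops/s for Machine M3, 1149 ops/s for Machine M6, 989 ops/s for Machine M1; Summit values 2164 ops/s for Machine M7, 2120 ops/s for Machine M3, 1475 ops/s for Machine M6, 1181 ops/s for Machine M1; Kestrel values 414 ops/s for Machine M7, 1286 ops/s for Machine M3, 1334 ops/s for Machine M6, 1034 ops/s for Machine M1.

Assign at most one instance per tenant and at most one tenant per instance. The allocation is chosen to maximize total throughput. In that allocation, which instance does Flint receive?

Flint receives Machine M1.

Optimal: Flint→Machine M1 (2319 ops/s), Iris→Machine M6 (1149 ops/s), Summit→Machine M7 (2164 ops/s), Kestrel→Machine M3 (1286 ops/s) — total 2319+1149+2164+1286 = 6918 ops/s.
Row-greedy (each tenant in turn takes its best remaining instance) gives 6722 ops/s, worse by 196.
Swapping Flint↔Summit (Flint→Machine M7 2201 ops/s, Summit→Machine M1 1181 ops/s) loses 1101.
Flint's own top instance is Machine M3 (2375 ops/s), but forcing Flint→Machine M3 and reassigning the rest optimally gives only 6862 ops/s — worse by 56.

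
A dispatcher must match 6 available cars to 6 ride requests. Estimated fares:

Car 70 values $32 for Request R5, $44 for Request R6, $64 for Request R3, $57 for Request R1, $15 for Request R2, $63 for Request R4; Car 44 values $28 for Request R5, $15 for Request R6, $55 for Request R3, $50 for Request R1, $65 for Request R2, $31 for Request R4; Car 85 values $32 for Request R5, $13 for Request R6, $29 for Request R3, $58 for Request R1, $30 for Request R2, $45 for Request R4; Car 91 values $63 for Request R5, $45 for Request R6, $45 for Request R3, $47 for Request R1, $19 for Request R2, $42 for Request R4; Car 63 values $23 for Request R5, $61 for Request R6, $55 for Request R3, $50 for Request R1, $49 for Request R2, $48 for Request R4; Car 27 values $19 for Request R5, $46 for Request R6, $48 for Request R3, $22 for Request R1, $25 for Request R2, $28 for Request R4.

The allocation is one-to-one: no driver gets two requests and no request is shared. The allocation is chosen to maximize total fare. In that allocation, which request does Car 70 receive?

Optimal: Car 70→Request R4 ($63), Car 44→Request R2 ($65), Car 85→Request R1 ($58), Car 91→Request R5 ($63), Car 63→Request R6 ($61), Car 27→Request R3 ($48) — total 63+65+58+63+61+48 = $358.
Max-entry greedy (repeatedly take the single best remaining cell) gives $339, worse by 19.
Next-best assignment: Car 70→Request R4, Car 44→Request R2, Car 85→Request R1, Car 91→Request R5, Car 63→Request R3, Car 27→Request R6 = $350.
Checked against all permutations: $358 is optimal.
Car 70's own top request is Request R3 ($64), but forcing Car 70→Request R3 and reassigning the rest optimally gives only $344 — worse by 14.

Car 70 receives Request R4.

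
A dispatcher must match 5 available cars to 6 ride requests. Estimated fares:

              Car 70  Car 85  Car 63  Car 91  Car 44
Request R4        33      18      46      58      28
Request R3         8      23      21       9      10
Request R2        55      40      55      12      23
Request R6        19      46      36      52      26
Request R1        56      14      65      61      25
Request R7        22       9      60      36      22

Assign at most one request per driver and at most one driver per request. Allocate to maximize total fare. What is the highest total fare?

Maximum total: $250

Optimal: Car 70→Request R2 ($55), Car 85→Request R6 ($46), Car 63→Request R7 ($60), Car 91→Request R1 ($61), Car 44→Request R4 ($28) — total 55+46+60+61+28 = $250.
Max-entry greedy (repeatedly take the single best remaining cell) gives $246, worse by 4.
Next-best assignment: Car 70→Request R2, Car 85→Request R6, Car 63→Request R1, Car 91→Request R4, Car 44→Request R7 = $246.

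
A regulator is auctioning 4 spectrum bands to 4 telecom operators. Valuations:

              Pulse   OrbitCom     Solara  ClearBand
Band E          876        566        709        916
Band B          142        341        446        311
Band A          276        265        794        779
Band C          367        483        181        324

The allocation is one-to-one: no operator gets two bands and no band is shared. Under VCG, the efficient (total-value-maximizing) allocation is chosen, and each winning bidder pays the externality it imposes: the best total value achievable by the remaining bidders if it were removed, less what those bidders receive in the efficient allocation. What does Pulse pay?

Pulse pays $485M.

Efficient allocation: Pulse→Band E ($876M), OrbitCom→Band C ($483M), Solara→Band B ($446M), ClearBand→Band A ($779M); total welfare W = $2584M.
Pulse receives Band E at value $876M, so the others get W − 876 = $1708M.
Without Pulse: best allocation of the remaining 3 bidders over all 4 bands is OrbitCom→Band C ($483M), Solara→Band A ($794M), ClearBand→Band E ($916M), total $2193M.
VCG payment = (others' best without Pulse) − (others' welfare with Pulse) = 2193 − 1708 = $485M.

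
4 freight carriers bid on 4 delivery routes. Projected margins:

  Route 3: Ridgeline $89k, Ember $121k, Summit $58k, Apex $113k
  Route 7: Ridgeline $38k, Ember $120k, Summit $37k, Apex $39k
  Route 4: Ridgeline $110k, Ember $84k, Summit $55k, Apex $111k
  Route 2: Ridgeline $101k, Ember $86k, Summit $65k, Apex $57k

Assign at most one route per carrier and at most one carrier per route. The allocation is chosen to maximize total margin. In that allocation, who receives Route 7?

Ember receives Route 7.

Optimal: Ridgeline→Route 4 ($110k), Ember→Route 7 ($120k), Summit→Route 2 ($65k), Apex→Route 3 ($113k) — total 110+120+65+113 = $408k.
Column-greedy (each route in turn goes to its best remaining carrier) gives $335k, worse by 73.
Checked against all permutations: $408k is optimal.
Ember's own top route is Route 3 ($121k), but forcing Ember→Route 3 and reassigning the rest optimally gives only $370k — worse by 38.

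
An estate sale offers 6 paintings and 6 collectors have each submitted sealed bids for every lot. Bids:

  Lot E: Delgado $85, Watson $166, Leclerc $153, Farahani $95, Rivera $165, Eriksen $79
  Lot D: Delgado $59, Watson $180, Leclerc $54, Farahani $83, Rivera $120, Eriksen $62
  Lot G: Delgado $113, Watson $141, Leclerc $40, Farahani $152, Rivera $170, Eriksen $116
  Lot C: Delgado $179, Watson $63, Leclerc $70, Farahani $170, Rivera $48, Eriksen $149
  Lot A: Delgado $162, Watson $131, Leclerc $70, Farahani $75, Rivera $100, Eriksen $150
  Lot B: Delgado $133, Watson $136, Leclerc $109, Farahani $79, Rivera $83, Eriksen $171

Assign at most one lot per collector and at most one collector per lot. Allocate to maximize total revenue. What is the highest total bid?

Maximum total: $1006

This is the linear assignment problem.
Optimal: Delgado→Lot A ($162), Watson→Lot D ($180), Leclerc→Lot E ($153), Farahani→Lot C ($170), Rivera→Lot G ($170), Eriksen→Lot B ($171) — total 162+180+153+170+170+171 = $1006.
Row-greedy (each collector in turn takes its best remaining lot) gives $935, worse by 71.
Next-best assignment: Delgado→Lot B, Watson→Lot D, Leclerc→Lot E, Farahani→Lot C, Rivera→Lot G, Eriksen→Lot A = $956.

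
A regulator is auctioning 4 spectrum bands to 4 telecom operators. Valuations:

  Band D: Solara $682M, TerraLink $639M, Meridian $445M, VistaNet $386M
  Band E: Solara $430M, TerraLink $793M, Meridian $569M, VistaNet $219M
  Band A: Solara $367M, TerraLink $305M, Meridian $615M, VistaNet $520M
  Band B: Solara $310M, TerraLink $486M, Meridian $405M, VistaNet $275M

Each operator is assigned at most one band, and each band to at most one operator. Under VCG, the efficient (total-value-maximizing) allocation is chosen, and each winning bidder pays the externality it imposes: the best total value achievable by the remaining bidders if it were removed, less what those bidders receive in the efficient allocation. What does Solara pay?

Efficient allocation: Solara→Band D ($682M), TerraLink→Band E ($793M), Meridian→Band B ($405M), VistaNet→Band A ($520M); total welfare W = $2400M.
Solara receives Band D at value $682M, so the others get W − 682 = $1718M.
Without Solara: best allocation of the remaining 3 bidders over all 4 bands is TerraLink→Band E ($793M), Meridian→Band A ($615M), VistaNet→Band D ($386M), total $1794M.
VCG payment = (others' best without Solara) − (others' welfare with Solara) = 1794 − 1718 = $76M.

Solara pays $76M.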